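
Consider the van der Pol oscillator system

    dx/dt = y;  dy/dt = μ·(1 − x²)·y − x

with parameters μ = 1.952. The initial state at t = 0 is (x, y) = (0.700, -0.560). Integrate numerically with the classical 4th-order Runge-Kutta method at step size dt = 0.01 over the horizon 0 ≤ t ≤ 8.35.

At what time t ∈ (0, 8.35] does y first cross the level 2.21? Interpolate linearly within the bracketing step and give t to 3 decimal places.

t=0.000: state=(0.700, -0.560)
step 1 (dt=0.01): k1=(-0.560, -1.257), k2=(-0.566, -1.265), k3=(-0.566, -1.265), k4=(-0.573, -1.273); state += dt/6·(k1+2k2+2k3+k4)
t=0.010: state=(0.694, -0.573)
t=0.020: state=(0.689, -0.585)
t=0.030: state=(0.683, -0.598)
continuing one RK4 step at a time; state shown every 50 steps (Δt=0.5):
t=0.500: state=(0.212, -1.544)
t=1.000: state=(-1.012, -3.089)
t=1.500: state=(-1.886, -0.317)
t=2.000: state=(-1.823, 0.327)
t=2.500: state=(-1.629, 0.440)
t=3.000: state=(-1.379, 0.575)
t=3.500: state=(-1.029, 0.870)
t=4.000: state=(-0.412, 1.789)
t=4.110: state=(-0.193, 2.209)
next step: t=4.120: state=(-0.171, 2.253) — y has crossed 2.21
linear interpolation between t=4.110 (2.20907) and t=4.120 (2.25299) → t≈4.110

t = 4.110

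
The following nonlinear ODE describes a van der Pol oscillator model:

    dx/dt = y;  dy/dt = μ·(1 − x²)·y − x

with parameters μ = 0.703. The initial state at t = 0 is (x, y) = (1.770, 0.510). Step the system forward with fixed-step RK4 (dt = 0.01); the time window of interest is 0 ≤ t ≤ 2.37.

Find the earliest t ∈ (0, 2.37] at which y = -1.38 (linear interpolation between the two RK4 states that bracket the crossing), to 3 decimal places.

t = 1.581

t=0.000: state=(1.770, 0.510)
step 1 (dt=0.01): k1=(0.510, -2.535), k2=(0.497, -2.521), k3=(0.497, -2.521), k4=(0.485, -2.508); state += dt/6·(k1+2k2+2k3+k4)
t=0.010: state=(1.775, 0.485)
t=0.020: state=(1.780, 0.460)
t=0.030: state=(1.784, 0.435)
continuing one RK4 step at a time; state shown every 10 steps (Δt=0.1):
t=0.100: state=(1.809, 0.271)
t=0.200: state=(1.825, 0.062)
t=0.300: state=(1.822, -0.115)
t=0.400: state=(1.803, -0.266)
t=0.500: state=(1.770, -0.394)
t=0.600: state=(1.725, -0.503)
t=0.700: state=(1.670, -0.600)
t=0.800: state=(1.605, -0.688)
t=0.900: state=(1.532, -0.770)
t=1.000: state=(1.451, -0.849)
t=1.100: state=(1.362, -0.929)
t=1.200: state=(1.265, -1.011)
t=1.300: state=(1.160, -1.097)
t=1.400: state=(1.046, -1.190)
t=1.500: state=(0.922, -1.291)
t=1.580: state=(0.815, -1.379)
next step: t=1.590: state=(0.801, -1.390) — y has crossed -1.38
linear interpolation between t=1.580 (-1.37903) and t=1.590 (-1.39049) → t≈1.581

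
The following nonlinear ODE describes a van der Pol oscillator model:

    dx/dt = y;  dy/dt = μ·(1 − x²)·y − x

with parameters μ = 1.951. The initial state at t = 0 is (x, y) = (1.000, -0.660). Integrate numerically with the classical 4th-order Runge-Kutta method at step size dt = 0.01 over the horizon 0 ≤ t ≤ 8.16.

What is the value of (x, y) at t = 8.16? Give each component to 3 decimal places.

(x, y) = (0.282, -2.036)

t=0.000: state=(1.000, -0.660)
step 1 (dt=0.01): k1=(-0.660, -1.000), k2=(-0.665, -1.005), k3=(-0.665, -1.005), k4=(-0.670, -1.011); state += dt/6·(k1+2k2+2k3+k4)
t=0.010: state=(0.993, -0.670)
t=0.020: state=(0.987, -0.680)
t=0.030: state=(0.980, -0.690)
continuing one RK4 step at a time; state shown every 50 steps (Δt=0.5):
t=0.500: state=(0.505, -1.452)
t=1.000: state=(-0.697, -3.489)
t=1.500: state=(-1.938, -0.668)
t=2.000: state=(-1.933, 0.292)
t=2.500: state=(-1.758, 0.393)
t=3.000: state=(-1.540, 0.486)
t=3.500: state=(-1.259, 0.660)
t=4.000: state=(-0.838, 1.100)
t=4.500: state=(0.012, 2.613)
t=5.000: state=(1.660, 2.440)
t=5.500: state=(2.010, -0.158)
t=6.000: state=(1.866, -0.354)
t=6.500: state=(1.671, -0.429)
t=7.000: state=(1.431, -0.545)
t=7.500: state=(1.105, -0.793)
t=8.000: state=(0.564, -1.520)
t=8.160: state=(0.282, -2.036)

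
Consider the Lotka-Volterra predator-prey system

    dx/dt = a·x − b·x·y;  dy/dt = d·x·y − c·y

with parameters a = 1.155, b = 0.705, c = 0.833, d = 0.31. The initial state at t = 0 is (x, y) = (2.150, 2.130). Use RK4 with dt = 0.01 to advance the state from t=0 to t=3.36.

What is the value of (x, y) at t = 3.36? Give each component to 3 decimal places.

t=0.000: state=(2.150, 2.130)
step 1 (dt=0.01): k1=(-0.745, -0.355), k2=(-0.741, -0.357), k3=(-0.741, -0.357), k4=(-0.737, -0.359); state += dt/6·(k1+2k2+2k3+k4)
t=0.010: state=(2.143, 2.126)
t=0.020: state=(2.135, 2.123)
t=0.030: state=(2.128, 2.119)
continuing one RK4 step at a time; state shown every 20 steps (Δt=0.2):
t=0.200: state=(2.017, 2.051)
t=0.400: state=(1.915, 1.961)
t=0.600: state=(1.842, 1.865)
t=0.800: state=(1.796, 1.767)
t=1.000: state=(1.776, 1.671)
t=1.200: state=(1.779, 1.579)
t=1.400: state=(1.805, 1.494)
t=1.600: state=(1.853, 1.416)
t=1.800: state=(1.921, 1.347)
t=2.000: state=(2.010, 1.288)
t=2.200: state=(2.119, 1.239)
t=2.400: state=(2.248, 1.201)
t=2.600: state=(2.396, 1.174)
t=2.800: state=(2.561, 1.159)
t=3.000: state=(2.741, 1.156)
t=3.200: state=(2.932, 1.167)
t=3.360: state=(3.089, 1.186)

(x, y) = (3.089, 1.186)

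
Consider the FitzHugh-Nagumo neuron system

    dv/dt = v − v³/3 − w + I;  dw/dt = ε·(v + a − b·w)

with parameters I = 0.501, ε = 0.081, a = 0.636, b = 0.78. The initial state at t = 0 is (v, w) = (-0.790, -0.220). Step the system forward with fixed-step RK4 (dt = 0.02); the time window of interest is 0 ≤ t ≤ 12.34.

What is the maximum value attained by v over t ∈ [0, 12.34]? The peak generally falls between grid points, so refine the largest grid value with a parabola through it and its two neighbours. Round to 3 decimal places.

t=0.000: state=(-0.790, -0.220)
step 1 (dt=0.02): k1=(0.095, 0.001), k2=(0.096, 0.002), k3=(0.096, 0.002), k4=(0.096, 0.002); state += dt/6·(k1+2k2+2k3+k4)
t=0.020: state=(-0.788, -0.220)
t=0.040: state=(-0.786, -0.220)
t=0.060: state=(-0.784, -0.220)
continuing one RK4 step at a time; state shown every 25 steps (Δt=0.5):
t=0.500: state=(-0.738, -0.218)
t=1.000: state=(-0.673, -0.214)
t=1.500: state=(-0.591, -0.208)
t=2.000: state=(-0.483, -0.197)
t=2.500: state=(-0.331, -0.182)
t=3.000: state=(-0.106, -0.160)
t=3.500: state=(0.245, -0.128)
t=4.000: state=(0.769, -0.079)
t=4.500: state=(1.357, -0.008)
t=5.000: state=(1.724, 0.080)
t=5.500: state=(1.841, 0.175)
t=6.000: state=(1.850, 0.268)
t=6.500: state=(1.826, 0.359)
t=7.000: state=(1.792, 0.445)
t=7.500: state=(1.756, 0.527)
t=8.000: state=(1.718, 0.605)
t=8.500: state=(1.679, 0.680)
t=9.000: state=(1.640, 0.750)
t=9.500: state=(1.600, 0.817)
t=10.000: state=(1.559, 0.880)
t=10.500: state=(1.517, 0.939)
t=11.000: state=(1.474, 0.995)
t=11.500: state=(1.430, 1.047)
t=12.000: state=(1.384, 1.096)
t=12.340: state=(1.351, 1.127)
largest grid value and its neighbours: v(5.800)=1.85301, v(5.820)=1.85301, v(5.840)=1.85294
parabola through these three points peaks at t≈5.811 with v≈1.85302

max v = 1.853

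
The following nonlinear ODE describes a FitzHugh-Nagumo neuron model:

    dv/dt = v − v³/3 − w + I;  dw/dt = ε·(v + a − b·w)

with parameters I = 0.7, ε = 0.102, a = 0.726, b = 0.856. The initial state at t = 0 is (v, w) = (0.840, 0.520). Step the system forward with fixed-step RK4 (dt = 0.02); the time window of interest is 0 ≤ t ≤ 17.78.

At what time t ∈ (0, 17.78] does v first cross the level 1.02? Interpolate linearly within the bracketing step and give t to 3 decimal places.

t=0.000: state=(0.840, 0.520)
step 1 (dt=0.02): k1=(0.822, 0.114), k2=(0.824, 0.115), k3=(0.824, 0.115), k4=(0.825, 0.116); state += dt/6·(k1+2k2+2k3+k4)
t=0.020: state=(0.856, 0.522)
t=0.040: state=(0.873, 0.525)
t=0.060: state=(0.890, 0.527)
t=0.200: state=(1.005, 0.544)
next step: t=0.220: state=(1.022, 0.547) — v has crossed 1.02
linear interpolation between t=0.200 (1.00536) and t=0.220 (1.02178) → t≈0.218

t = 0.218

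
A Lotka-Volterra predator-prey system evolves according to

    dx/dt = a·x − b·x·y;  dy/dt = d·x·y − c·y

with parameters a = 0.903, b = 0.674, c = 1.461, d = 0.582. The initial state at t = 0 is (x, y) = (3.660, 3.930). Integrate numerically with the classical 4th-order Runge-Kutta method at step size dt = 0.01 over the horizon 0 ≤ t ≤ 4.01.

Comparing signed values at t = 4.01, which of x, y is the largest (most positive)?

t=0.000: state=(3.660, 3.930)
step 1 (dt=0.01): k1=(-6.390, 2.630), k2=(-6.366, 2.565), k3=(-6.365, 2.565), k4=(-6.341, 2.500); state += dt/6·(k1+2k2+2k3+k4)
t=0.010: state=(3.596, 3.956)
t=0.020: state=(3.533, 3.980)
t=0.030: state=(3.471, 4.003)
continuing one RK4 step at a time; state shown every 20 steps (Δt=0.2):
t=0.200: state=(2.521, 4.192)
t=0.400: state=(1.732, 3.995)
t=0.600: state=(1.247, 3.539)
t=0.800: state=(0.961, 3.000)
t=1.000: state=(0.796, 2.479)
t=1.200: state=(0.705, 2.019)
t=1.400: state=(0.661, 1.631)
t=1.600: state=(0.650, 1.314)
t=1.800: state=(0.664, 1.059)
t=2.000: state=(0.699, 0.856)
t=2.200: state=(0.755, 0.695)
t=2.400: state=(0.830, 0.569)
t=2.600: state=(0.928, 0.470)
t=2.800: state=(1.049, 0.394)
t=3.000: state=(1.196, 0.335)
t=3.200: state=(1.374, 0.290)
t=3.400: state=(1.587, 0.258)
t=3.600: state=(1.839, 0.235)
t=3.800: state=(2.136, 0.221)
t=4.000: state=(2.485, 0.216)
t=4.010: state=(2.504, 0.215)
compare at T: x=2.504, y=0.215

largest component: x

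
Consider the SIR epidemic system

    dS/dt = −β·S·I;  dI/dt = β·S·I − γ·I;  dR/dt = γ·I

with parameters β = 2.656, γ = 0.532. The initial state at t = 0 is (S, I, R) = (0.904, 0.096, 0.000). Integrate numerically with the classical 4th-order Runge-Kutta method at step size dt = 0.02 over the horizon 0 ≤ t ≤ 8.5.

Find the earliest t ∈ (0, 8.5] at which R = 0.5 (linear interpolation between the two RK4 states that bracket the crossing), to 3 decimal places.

t=0.000: state=(0.904, 0.096, 0.000)
step 1 (dt=0.02): k1=(-0.230, 0.179, 0.051), k2=(-0.234, 0.182, 0.052), k3=(-0.234, 0.182, 0.052), k4=(-0.238, 0.185, 0.053); state += dt/6·(k1+2k2+2k3+k4)
t=0.020: state=(0.899, 0.100, 0.001)
t=0.040: state=(0.894, 0.103, 0.002)
t=0.060: state=(0.889, 0.107, 0.003)
continuing one RK4 step at a time; state shown every 25 steps (Δt=0.5):
t=0.500: state=(0.738, 0.221, 0.041)
t=1.000: state=(0.493, 0.386, 0.122)
t=1.500: state=(0.273, 0.487, 0.240)
t=2.000: state=(0.141, 0.487, 0.371)
t=2.500: state=(0.077, 0.429, 0.494)
t=2.520: state=(0.075, 0.426, 0.499)
next step: t=2.540: state=(0.073, 0.424, 0.503) — R has crossed 0.5
linear interpolation between t=2.520 (0.49862) and t=2.540 (0.50314) → t≈2.526

t = 2.526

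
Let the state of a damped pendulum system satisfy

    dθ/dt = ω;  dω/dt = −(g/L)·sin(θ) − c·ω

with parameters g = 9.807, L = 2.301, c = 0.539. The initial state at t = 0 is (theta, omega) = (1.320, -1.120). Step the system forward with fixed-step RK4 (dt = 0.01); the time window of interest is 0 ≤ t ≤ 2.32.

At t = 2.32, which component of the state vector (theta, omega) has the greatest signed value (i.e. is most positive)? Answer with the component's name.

t=0.000: state=(1.320, -1.120)
step 1 (dt=0.01): k1=(-1.120, -3.525), k2=(-1.138, -3.510), k3=(-1.138, -3.510), k4=(-1.155, -3.494); state += dt/6·(k1+2k2+2k3+k4)
t=0.010: state=(1.309, -1.155)
t=0.020: state=(1.297, -1.190)
t=0.030: state=(1.285, -1.224)
continuing one RK4 step at a time; state shown every 10 steps (Δt=0.1):
t=0.100: state=(1.191, -1.456)
t=0.200: state=(1.030, -1.751)
t=0.300: state=(0.842, -1.993)
t=0.400: state=(0.634, -2.167)
t=0.500: state=(0.412, -2.260)
t=0.600: state=(0.185, -2.263)
t=0.700: state=(-0.038, -2.174)
t=0.800: state=(-0.247, -2.000)
t=0.900: state=(-0.435, -1.755)
t=1.000: state=(-0.596, -1.458)
t=1.100: state=(-0.726, -1.125)
t=1.200: state=(-0.821, -0.776)
t=1.300: state=(-0.881, -0.422)
t=1.400: state=(-0.906, -0.076)
t=1.500: state=(-0.897, 0.254)
t=1.600: state=(-0.856, 0.560)
t=1.700: state=(-0.786, 0.835)
t=1.800: state=(-0.690, 1.070)
t=1.900: state=(-0.573, 1.259)
t=2.000: state=(-0.440, 1.395)
t=2.100: state=(-0.296, 1.471)
t=2.200: state=(-0.148, 1.484)
t=2.300: state=(-0.001, 1.437)
t=2.320: state=(0.027, 1.420)
compare at T: theta=0.027, omega=1.420

largest component: omega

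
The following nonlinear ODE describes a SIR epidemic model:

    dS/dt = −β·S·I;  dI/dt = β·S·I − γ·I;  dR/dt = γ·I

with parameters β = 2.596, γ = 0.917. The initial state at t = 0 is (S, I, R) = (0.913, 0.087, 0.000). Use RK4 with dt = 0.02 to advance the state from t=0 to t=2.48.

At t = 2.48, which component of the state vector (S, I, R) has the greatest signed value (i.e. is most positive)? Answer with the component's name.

largest component: R

t=0.000: state=(0.913, 0.087, 0.000)
step 1 (dt=0.02): k1=(-0.206, 0.126, 0.080), k2=(-0.209, 0.128, 0.081), k3=(-0.209, 0.128, 0.081), k4=(-0.211, 0.129, 0.082); state += dt/6·(k1+2k2+2k3+k4)
t=0.020: state=(0.909, 0.090, 0.002)
t=0.040: state=(0.905, 0.092, 0.003)
t=0.060: state=(0.900, 0.095, 0.005)
continuing one RK4 step at a time; state shown every 5 steps (Δt=0.1):
t=0.100: state=(0.891, 0.100, 0.009)
t=0.200: state=(0.867, 0.115, 0.018)
t=0.300: state=(0.839, 0.131, 0.030)
t=0.400: state=(0.810, 0.148, 0.042)
t=0.500: state=(0.777, 0.166, 0.057)
t=0.600: state=(0.743, 0.184, 0.073)
t=0.700: state=(0.706, 0.203, 0.091)
t=0.800: state=(0.668, 0.221, 0.110)
t=0.900: state=(0.630, 0.239, 0.131)
t=1.000: state=(0.590, 0.256, 0.154)
t=1.100: state=(0.551, 0.270, 0.178)
t=1.200: state=(0.513, 0.283, 0.204)
t=1.300: state=(0.476, 0.294, 0.230)
t=1.400: state=(0.441, 0.302, 0.257)
t=1.500: state=(0.407, 0.308, 0.285)
t=1.600: state=(0.376, 0.311, 0.314)
t=1.700: state=(0.347, 0.311, 0.342)
t=1.800: state=(0.320, 0.310, 0.371)
t=1.900: state=(0.295, 0.306, 0.399)
t=2.000: state=(0.273, 0.300, 0.427)
t=2.100: state=(0.253, 0.293, 0.454)
t=2.200: state=(0.234, 0.285, 0.481)
t=2.300: state=(0.218, 0.276, 0.506)
t=2.400: state=(0.203, 0.266, 0.531)
t=2.480: state=(0.192, 0.257, 0.550)
compare at T: S=0.192, I=0.257, R=0.550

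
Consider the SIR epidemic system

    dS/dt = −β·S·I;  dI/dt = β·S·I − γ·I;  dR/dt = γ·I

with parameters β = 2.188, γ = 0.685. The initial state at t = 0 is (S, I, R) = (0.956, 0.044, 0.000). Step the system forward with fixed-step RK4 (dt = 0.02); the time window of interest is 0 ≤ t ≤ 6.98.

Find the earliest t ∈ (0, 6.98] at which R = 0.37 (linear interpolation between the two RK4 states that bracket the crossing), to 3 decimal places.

t = 2.651

t=0.000: state=(0.956, 0.044, 0.000)
step 1 (dt=0.02): k1=(-0.092, 0.062, 0.030), k2=(-0.093, 0.063, 0.031), k3=(-0.093, 0.063, 0.031), k4=(-0.094, 0.063, 0.031); state += dt/6·(k1+2k2+2k3+k4)
t=0.020: state=(0.954, 0.045, 0.001)
t=0.040: state=(0.952, 0.047, 0.001)
t=0.060: state=(0.950, 0.048, 0.002)
continuing one RK4 step at a time; state shown every 25 steps (Δt=0.5):
t=0.500: state=(0.892, 0.086, 0.022)
t=1.000: state=(0.784, 0.154, 0.062)
t=1.500: state=(0.633, 0.238, 0.129)
t=2.000: state=(0.469, 0.308, 0.223)
t=2.500: state=(0.328, 0.337, 0.335)
t=2.640: state=(0.296, 0.337, 0.367)
next step: t=2.660: state=(0.291, 0.337, 0.372) — R has crossed 0.37
linear interpolation between t=2.640 (0.36748) and t=2.660 (0.37209) → t≈2.651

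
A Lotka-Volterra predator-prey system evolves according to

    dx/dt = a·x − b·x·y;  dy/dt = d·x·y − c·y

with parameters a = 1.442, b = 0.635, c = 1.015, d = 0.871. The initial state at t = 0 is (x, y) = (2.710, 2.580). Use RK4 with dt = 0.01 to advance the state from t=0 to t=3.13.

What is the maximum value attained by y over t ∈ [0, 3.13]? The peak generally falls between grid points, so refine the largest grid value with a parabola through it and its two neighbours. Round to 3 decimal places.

t=0.000: state=(2.710, 2.580)
step 1 (dt=0.01): k1=(-0.532, 3.471), k2=(-0.561, 3.488), k3=(-0.561, 3.488), k4=(-0.591, 3.505); state += dt/6·(k1+2k2+2k3+k4)
t=0.010: state=(2.704, 2.615)
t=0.020: state=(2.698, 2.650)
t=0.030: state=(2.691, 2.686)
continuing one RK4 step at a time; state shown every 20 steps (Δt=0.2):
t=0.200: state=(2.488, 3.323)
t=0.400: state=(2.076, 4.044)
t=0.600: state=(1.600, 4.547)
t=0.800: state=(1.181, 4.722)
t=1.000: state=(0.870, 4.601)
t=1.200: state=(0.659, 4.285)
t=1.400: state=(0.523, 3.874)
t=1.600: state=(0.439, 3.437)
t=1.800: state=(0.389, 3.014)
t=2.000: state=(0.363, 2.626)
t=2.200: state=(0.355, 2.281)
t=2.400: state=(0.361, 1.982)
t=2.600: state=(0.381, 1.725)
t=2.800: state=(0.414, 1.509)
t=3.000: state=(0.462, 1.329)
t=3.130: state=(0.501, 1.230)
largest grid value and its neighbours: y(0.800)=4.72245, y(0.810)=4.72272, y(0.820)=4.72226
parabola through these three points peaks at t≈0.809 with y≈4.72273

max y = 4.723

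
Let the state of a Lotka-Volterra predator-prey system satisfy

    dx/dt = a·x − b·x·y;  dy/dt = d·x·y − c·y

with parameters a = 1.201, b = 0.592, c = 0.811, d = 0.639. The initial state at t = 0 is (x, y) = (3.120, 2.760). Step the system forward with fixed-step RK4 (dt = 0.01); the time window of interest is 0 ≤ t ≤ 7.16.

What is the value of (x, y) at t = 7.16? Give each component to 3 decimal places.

(x, y) = (2.715, 3.473)

t=0.000: state=(3.120, 2.760)
step 1 (dt=0.01): k1=(-1.351, 3.264), k2=(-1.378, 3.272), k3=(-1.378, 3.271), k4=(-1.405, 3.278); state += dt/6·(k1+2k2+2k3+k4)
t=0.010: state=(3.106, 2.793)
t=0.020: state=(3.092, 2.826)
t=0.030: state=(3.077, 2.859)
continuing one RK4 step at a time; state shown every 25 steps (Δt=0.25):
t=0.250: state=(2.634, 3.581)
t=0.500: state=(1.987, 4.232)
t=0.750: state=(1.397, 4.520)
t=1.000: state=(0.968, 4.447)
t=1.250: state=(0.691, 4.139)
t=1.500: state=(0.521, 3.718)
t=1.750: state=(0.420, 3.271)
t=2.000: state=(0.361, 2.841)
t=2.250: state=(0.329, 2.450)
t=2.500: state=(0.318, 2.106)
t=2.750: state=(0.321, 1.809)
t=3.000: state=(0.338, 1.557)
t=3.250: state=(0.368, 1.345)
t=3.500: state=(0.413, 1.168)
t=3.750: state=(0.475, 1.024)
t=4.000: state=(0.556, 0.907)
t=4.250: state=(0.661, 0.816)
t=4.500: state=(0.795, 0.748)
t=4.750: state=(0.964, 0.703)
t=5.000: state=(1.175, 0.680)
t=5.250: state=(1.435, 0.684)
t=5.500: state=(1.747, 0.719)
t=5.750: state=(2.110, 0.799)
t=6.000: state=(2.507, 0.943)
t=6.250: state=(2.896, 1.186)
t=6.500: state=(3.194, 1.578)
t=6.750: state=(3.277, 2.168)
t=7.000: state=(3.036, 2.944)
t=7.160: state=(2.715, 3.473)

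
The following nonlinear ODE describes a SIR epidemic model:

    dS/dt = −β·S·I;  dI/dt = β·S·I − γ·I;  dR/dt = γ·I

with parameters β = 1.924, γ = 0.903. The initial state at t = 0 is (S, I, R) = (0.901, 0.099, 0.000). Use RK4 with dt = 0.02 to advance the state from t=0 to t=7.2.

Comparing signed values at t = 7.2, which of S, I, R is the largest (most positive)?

t=0.000: state=(0.901, 0.099, 0.000)
step 1 (dt=0.02): k1=(-0.172, 0.082, 0.089), k2=(-0.173, 0.083, 0.090), k3=(-0.173, 0.083, 0.090), k4=(-0.174, 0.083, 0.091); state += dt/6·(k1+2k2+2k3+k4)
t=0.020: state=(0.898, 0.101, 0.002)
t=0.040: state=(0.894, 0.102, 0.004)
t=0.060: state=(0.891, 0.104, 0.005)
continuing one RK4 step at a time; state shown every 25 steps (Δt=0.5):
t=0.500: state=(0.802, 0.143, 0.055)
t=1.000: state=(0.684, 0.187, 0.129)
t=1.500: state=(0.563, 0.216, 0.221)
t=2.000: state=(0.454, 0.224, 0.321)
t=2.500: state=(0.368, 0.212, 0.420)
t=3.000: state=(0.304, 0.186, 0.511)
t=3.500: state=(0.258, 0.155, 0.587)
t=4.000: state=(0.225, 0.124, 0.650)
t=4.500: state=(0.203, 0.097, 0.700)
t=5.000: state=(0.187, 0.075, 0.739)
t=5.500: state=(0.175, 0.056, 0.768)
t=6.000: state=(0.167, 0.042, 0.790)
t=6.500: state=(0.161, 0.032, 0.807)
t=7.000: state=(0.157, 0.023, 0.819)
t=7.200: state=(0.156, 0.021, 0.823)
compare at T: S=0.156, I=0.021, R=0.823

largest component: R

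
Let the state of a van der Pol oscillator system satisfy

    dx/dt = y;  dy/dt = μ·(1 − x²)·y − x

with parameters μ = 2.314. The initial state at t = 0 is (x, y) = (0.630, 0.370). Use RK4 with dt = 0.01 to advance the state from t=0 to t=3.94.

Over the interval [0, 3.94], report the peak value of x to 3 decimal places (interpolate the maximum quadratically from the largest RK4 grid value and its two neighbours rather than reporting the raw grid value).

t=0.000: state=(0.630, 0.370)
step 1 (dt=0.01): k1=(0.370, -0.114), k2=(0.369, -0.118), k3=(0.369, -0.118), k4=(0.369, -0.123); state += dt/6·(k1+2k2+2k3+k4)
t=0.010: state=(0.634, 0.369)
t=0.020: state=(0.637, 0.368)
t=0.030: state=(0.641, 0.366)
continuing one RK4 step at a time; state shown every 20 steps (Δt=0.2):
t=0.200: state=(0.700, 0.328)
t=0.400: state=(0.758, 0.244)
t=0.600: state=(0.796, 0.122)
t=0.800: state=(0.805, -0.030)
t=1.000: state=(0.782, -0.210)
t=1.200: state=(0.719, -0.424)
t=1.400: state=(0.608, -0.701)
t=1.600: state=(0.431, -1.105)
t=1.800: state=(0.150, -1.756)
t=2.000: state=(-0.296, -2.753)
t=2.200: state=(-0.940, -3.502)
t=2.400: state=(-1.562, -2.388)
t=2.600: state=(-1.859, -0.713)
t=2.800: state=(-1.916, 0.006)
t=3.000: state=(-1.889, 0.223)
t=3.200: state=(-1.836, 0.294)
t=3.400: state=(-1.774, 0.328)
t=3.600: state=(-1.705, 0.356)
t=3.800: state=(-1.631, 0.384)
t=3.940: state=(-1.576, 0.407)
largest grid value and its neighbours: x(0.750)=0.80568, x(0.760)=0.80575, x(0.770)=0.80573
parabola through these three points peaks at t≈0.763 with x≈0.80575

max x = 0.806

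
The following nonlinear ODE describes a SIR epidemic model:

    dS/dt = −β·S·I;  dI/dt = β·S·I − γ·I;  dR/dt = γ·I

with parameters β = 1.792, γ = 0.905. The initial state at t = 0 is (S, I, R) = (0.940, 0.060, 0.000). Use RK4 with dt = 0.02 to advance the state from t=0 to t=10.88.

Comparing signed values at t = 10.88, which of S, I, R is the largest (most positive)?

t=0.000: state=(0.940, 0.060, 0.000)
step 1 (dt=0.02): k1=(-0.101, 0.047, 0.054), k2=(-0.102, 0.047, 0.055), k3=(-0.102, 0.047, 0.055), k4=(-0.102, 0.047, 0.055); state += dt/6·(k1+2k2+2k3+k4)
t=0.020: state=(0.938, 0.061, 0.001)
t=0.040: state=(0.936, 0.062, 0.002)
t=0.060: state=(0.934, 0.063, 0.003)
continuing one RK4 step at a time; state shown every 25 steps (Δt=0.5):
t=0.500: state=(0.881, 0.086, 0.033)
t=1.000: state=(0.804, 0.117, 0.079)
t=1.500: state=(0.714, 0.147, 0.139)
t=2.000: state=(0.619, 0.170, 0.211)
t=2.500: state=(0.529, 0.181, 0.291)
t=3.000: state=(0.450, 0.178, 0.372)
t=3.500: state=(0.386, 0.164, 0.450)
t=4.000: state=(0.336, 0.144, 0.520)
t=4.500: state=(0.298, 0.122, 0.580)
t=5.000: state=(0.270, 0.100, 0.630)
t=5.500: state=(0.249, 0.080, 0.671)
t=6.000: state=(0.234, 0.063, 0.703)
t=6.500: state=(0.222, 0.049, 0.729)
t=7.000: state=(0.214, 0.038, 0.748)
t=7.500: state=(0.207, 0.029, 0.763)
t=8.000: state=(0.203, 0.022, 0.775)
t=8.500: state=(0.199, 0.017, 0.784)
t=9.000: state=(0.196, 0.013, 0.791)
t=9.500: state=(0.194, 0.010, 0.796)
t=10.000: state=(0.193, 0.007, 0.800)
t=10.500: state=(0.192, 0.006, 0.803)
t=10.880: state=(0.191, 0.005, 0.804)
compare at T: S=0.191, I=0.005, R=0.804

largest component: R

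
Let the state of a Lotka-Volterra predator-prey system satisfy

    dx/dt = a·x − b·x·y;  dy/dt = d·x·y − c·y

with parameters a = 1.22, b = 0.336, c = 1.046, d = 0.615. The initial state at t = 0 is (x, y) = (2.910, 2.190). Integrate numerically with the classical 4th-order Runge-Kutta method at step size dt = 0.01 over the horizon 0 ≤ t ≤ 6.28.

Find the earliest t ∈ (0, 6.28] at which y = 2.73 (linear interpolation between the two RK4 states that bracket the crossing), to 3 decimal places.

t=0.000: state=(2.910, 2.190)
step 1 (dt=0.01): k1=(1.409, 1.629), k2=(1.404, 1.644), k3=(1.404, 1.644), k4=(1.400, 1.660); state += dt/6·(k1+2k2+2k3+k4)
t=0.010: state=(2.924, 2.206)
t=0.020: state=(2.938, 2.223)
t=0.030: state=(2.952, 2.240)
continuing one RK4 step at a time; state shown every 25 steps (Δt=0.25):
t=0.250: state=(3.219, 2.704)
t=0.260: state=(3.229, 2.730)
next step: t=0.270: state=(3.239, 2.756) — y has crossed 2.73
linear interpolation between t=0.260 (2.72988) and t=0.270 (2.75574) → t≈0.260

t = 0.260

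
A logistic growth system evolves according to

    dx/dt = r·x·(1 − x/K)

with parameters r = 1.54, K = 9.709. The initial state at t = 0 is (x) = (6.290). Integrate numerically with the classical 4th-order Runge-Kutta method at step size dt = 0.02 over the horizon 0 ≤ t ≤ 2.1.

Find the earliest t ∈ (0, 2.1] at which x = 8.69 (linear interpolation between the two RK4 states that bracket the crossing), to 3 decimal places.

t = 0.996

t=0.000: state=(6.290)
step 1 (dt=0.02): k1=(3.411), k2=(3.395), k3=(3.395), k4=(3.379); state += dt/6·(k1+2k2+2k3+k4)
t=0.020: state=(6.358)
t=0.040: state=(6.425)
t=0.060: state=(6.492)
continuing one RK4 step at a time; state shown every 5 steps (Δt=0.1):
t=0.100: state=(6.623)
t=0.200: state=(6.938)
t=0.300: state=(7.232)
t=0.400: state=(7.506)
t=0.500: state=(7.757)
t=0.600: state=(7.986)
t=0.700: state=(8.194)
t=0.800: state=(8.380)
t=0.900: state=(8.547)
t=0.980: state=(8.667)
next step: t=1.000: state=(8.696) — x has crossed 8.69
linear interpolation between t=0.980 (8.66740) and t=1.000 (8.69570) → t≈0.996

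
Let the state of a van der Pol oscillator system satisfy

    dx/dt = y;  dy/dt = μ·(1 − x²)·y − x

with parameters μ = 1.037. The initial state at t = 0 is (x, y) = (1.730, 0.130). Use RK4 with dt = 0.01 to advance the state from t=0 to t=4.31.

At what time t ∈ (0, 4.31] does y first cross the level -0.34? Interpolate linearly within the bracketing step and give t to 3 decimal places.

t = 0.322

t=0.000: state=(1.730, 0.130)
step 1 (dt=0.01): k1=(0.130, -1.999), k2=(0.120, -1.979), k3=(0.120, -1.979), k4=(0.110, -1.959); state += dt/6·(k1+2k2+2k3+k4)
t=0.010: state=(1.731, 0.110)
t=0.020: state=(1.732, 0.091)
t=0.030: state=(1.733, 0.072)
continuing one RK4 step at a time; state shown every 20 steps (Δt=0.2):
t=0.200: state=(1.721, -0.198)
t=0.320: state=(1.688, -0.338)
next step: t=0.330: state=(1.685, -0.348) — y has crossed -0.34
linear interpolation between t=0.320 (-0.33817) and t=0.330 (-0.34847) → t≈0.322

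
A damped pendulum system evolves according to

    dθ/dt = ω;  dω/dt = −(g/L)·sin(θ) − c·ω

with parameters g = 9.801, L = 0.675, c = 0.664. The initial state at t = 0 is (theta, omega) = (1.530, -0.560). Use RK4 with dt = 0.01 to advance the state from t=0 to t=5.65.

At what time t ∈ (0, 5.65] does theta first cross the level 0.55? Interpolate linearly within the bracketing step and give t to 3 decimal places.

t = 0.355

t=0.000: state=(1.530, -0.560)
step 1 (dt=0.01): k1=(-0.560, -14.136), k2=(-0.631, -14.087), k3=(-0.630, -14.087), k4=(-0.701, -14.039); state += dt/6·(k1+2k2+2k3+k4)
t=0.010: state=(1.524, -0.701)
t=0.020: state=(1.516, -0.841)
t=0.030: state=(1.507, -0.980)
continuing one RK4 step at a time; state shown every 20 steps (Δt=0.2):
t=0.200: state=(1.150, -3.143)
t=0.350: state=(0.572, -4.411)
next step: t=0.360: state=(0.528, -4.457) — theta has crossed 0.55
linear interpolation between t=0.350 (0.57198) and t=0.360 (0.52764) → t≈0.355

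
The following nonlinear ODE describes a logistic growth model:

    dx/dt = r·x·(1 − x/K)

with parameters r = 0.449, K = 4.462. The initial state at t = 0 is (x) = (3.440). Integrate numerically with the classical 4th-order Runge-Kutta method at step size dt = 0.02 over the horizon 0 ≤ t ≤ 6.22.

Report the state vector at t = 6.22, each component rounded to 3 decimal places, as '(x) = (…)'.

t=0.000: state=(3.440)
step 1 (dt=0.02): k1=(0.354), k2=(0.353), k3=(0.353), k4=(0.352); state += dt/6·(k1+2k2+2k3+k4)
t=0.020: state=(3.447)
t=0.040: state=(3.454)
t=0.060: state=(3.461)
continuing one RK4 step at a time; state shown every 25 steps (Δt=0.5):
t=0.500: state=(3.606)
t=1.000: state=(3.751)
t=1.500: state=(3.875)
t=2.000: state=(3.980)
t=2.500: state=(4.069)
t=3.000: state=(4.142)
t=3.500: state=(4.203)
t=4.000: state=(4.252)
t=4.500: state=(4.293)
t=5.000: state=(4.326)
t=5.500: state=(4.353)
t=6.000: state=(4.374)
t=6.220: state=(4.382)

(x) = (4.382)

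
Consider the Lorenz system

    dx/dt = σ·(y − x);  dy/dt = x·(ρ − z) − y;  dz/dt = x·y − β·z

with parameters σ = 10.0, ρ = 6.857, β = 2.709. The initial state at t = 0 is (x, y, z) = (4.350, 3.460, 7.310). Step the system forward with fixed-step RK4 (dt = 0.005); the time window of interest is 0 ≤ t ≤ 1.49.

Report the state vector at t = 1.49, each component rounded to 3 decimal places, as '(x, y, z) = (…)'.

t=0.000: state=(4.350, 3.460, 7.310)
step 1 (dt=0.005): k1=(-8.900, -5.431, -4.752), k2=(-8.813, -5.355, -4.855), k3=(-8.814, -5.355, -4.853), k4=(-8.727, -5.279, -4.954); state += dt/6·(k1+2k2+2k3+k4)
t=0.005: state=(4.306, 3.433, 7.286)
t=0.010: state=(4.263, 3.407, 7.260)
t=0.015: state=(4.220, 3.382, 7.234)
continuing one RK4 step at a time; state shown every 10 steps (Δt=0.05):
t=0.050: state=(3.948, 3.227, 7.029)
t=0.100: state=(3.628, 3.068, 6.694)
t=0.150: state=(3.386, 2.976, 6.339)
t=0.200: state=(3.216, 2.942, 5.991)
t=0.250: state=(3.110, 2.958, 5.667)
t=0.300: state=(3.061, 3.014, 5.379)
t=0.350: state=(3.061, 3.107, 5.135)
t=0.400: state=(3.104, 3.229, 4.940)
t=0.450: state=(3.184, 3.377, 4.800)
t=0.500: state=(3.295, 3.545, 4.716)
t=0.550: state=(3.432, 3.726, 4.691)
t=0.600: state=(3.587, 3.913, 4.724)
t=0.650: state=(3.755, 4.096, 4.814)
t=0.700: state=(3.926, 4.267, 4.956)
t=0.750: state=(4.092, 4.412, 5.143)
t=0.800: state=(4.243, 4.524, 5.364)
t=0.850: state=(4.369, 4.591, 5.604)
t=0.900: state=(4.463, 4.611, 5.846)
t=0.950: state=(4.516, 4.582, 6.072)
t=1.000: state=(4.528, 4.510, 6.265)
t=1.050: state=(4.499, 4.403, 6.413)
t=1.100: state=(4.434, 4.273, 6.507)
t=1.150: state=(4.341, 4.135, 6.545)
t=1.200: state=(4.231, 3.999, 6.531)
t=1.250: state=(4.113, 3.876, 6.471)
t=1.300: state=(3.997, 3.772, 6.375)
t=1.350: state=(3.890, 3.692, 6.255)
t=1.400: state=(3.800, 3.637, 6.121)
t=1.450: state=(3.729, 3.608, 5.982)
t=1.490: state=(3.687, 3.601, 5.874)

(x, y, z) = (3.687, 3.601, 5.874)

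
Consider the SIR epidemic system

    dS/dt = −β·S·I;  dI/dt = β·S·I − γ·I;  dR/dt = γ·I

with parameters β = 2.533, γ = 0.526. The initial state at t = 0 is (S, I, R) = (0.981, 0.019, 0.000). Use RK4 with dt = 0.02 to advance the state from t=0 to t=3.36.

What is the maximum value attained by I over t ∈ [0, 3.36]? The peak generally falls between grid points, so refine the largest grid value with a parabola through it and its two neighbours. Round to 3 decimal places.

t=0.000: state=(0.981, 0.019, 0.000)
step 1 (dt=0.02): k1=(-0.047, 0.037, 0.010), k2=(-0.048, 0.038, 0.010), k3=(-0.048, 0.038, 0.010), k4=(-0.049, 0.039, 0.010); state += dt/6·(k1+2k2+2k3+k4)
t=0.020: state=(0.980, 0.020, 0.000)
t=0.040: state=(0.979, 0.021, 0.000)
t=0.060: state=(0.978, 0.021, 0.001)
continuing one RK4 step at a time; state shown every 10 steps (Δt=0.2):
t=0.200: state=(0.970, 0.028, 0.002)
t=0.400: state=(0.953, 0.041, 0.006)
t=0.600: state=(0.929, 0.060, 0.011)
t=0.800: state=(0.896, 0.085, 0.019)
t=1.000: state=(0.851, 0.119, 0.030)
t=1.200: state=(0.793, 0.163, 0.044)
t=1.400: state=(0.720, 0.216, 0.064)
t=1.600: state=(0.636, 0.274, 0.090)
t=1.800: state=(0.546, 0.332, 0.122)
t=2.000: state=(0.455, 0.386, 0.160)
t=2.200: state=(0.370, 0.428, 0.202)
t=2.400: state=(0.296, 0.455, 0.249)
t=2.600: state=(0.234, 0.468, 0.298)
t=2.800: state=(0.184, 0.469, 0.347)
t=3.000: state=(0.146, 0.458, 0.396)
t=3.200: state=(0.116, 0.441, 0.443)
t=3.360: state=(0.097, 0.423, 0.480)
largest grid value and its neighbours: I(2.680)=0.46985, I(2.700)=0.46991, I(2.720)=0.46986
parabola through these three points peaks at t≈2.700 with I≈0.46991

max I = 0.470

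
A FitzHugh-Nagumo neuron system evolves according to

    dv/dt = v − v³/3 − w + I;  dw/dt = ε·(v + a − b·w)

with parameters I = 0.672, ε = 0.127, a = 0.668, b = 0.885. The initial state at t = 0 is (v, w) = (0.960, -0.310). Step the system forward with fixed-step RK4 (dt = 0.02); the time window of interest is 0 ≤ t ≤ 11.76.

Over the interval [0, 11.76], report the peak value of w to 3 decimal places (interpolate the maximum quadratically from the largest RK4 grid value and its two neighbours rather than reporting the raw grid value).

t=0.000: state=(0.960, -0.310)
step 1 (dt=0.02): k1=(1.647, 0.242), k2=(1.646, 0.243), k3=(1.646, 0.243), k4=(1.644, 0.245); state += dt/6·(k1+2k2+2k3+k4)
t=0.020: state=(0.993, -0.305)
t=0.040: state=(1.026, -0.300)
t=0.060: state=(1.058, -0.295)
continuing one RK4 step at a time; state shown every 25 steps (Δt=0.5):
t=0.500: state=(1.659, -0.169)
t=1.000: state=(1.930, -0.006)
t=1.500: state=(1.960, 0.157)
t=2.000: state=(1.925, 0.309)
t=2.500: state=(1.876, 0.451)
t=3.000: state=(1.823, 0.582)
t=3.500: state=(1.769, 0.702)
t=4.000: state=(1.716, 0.813)
t=4.500: state=(1.661, 0.914)
t=5.000: state=(1.607, 1.006)
t=5.500: state=(1.551, 1.090)
t=6.000: state=(1.495, 1.166)
t=6.500: state=(1.438, 1.234)
t=7.000: state=(1.380, 1.295)
t=7.500: state=(1.320, 1.348)
t=8.000: state=(1.257, 1.395)
t=8.500: state=(1.191, 1.436)
t=9.000: state=(1.120, 1.470)
t=9.500: state=(1.044, 1.498)
t=10.000: state=(0.958, 1.519)
t=10.500: state=(0.860, 1.534)
t=11.000: state=(0.742, 1.541)
t=11.500: state=(0.592, 1.539)
t=11.760: state=(0.494, 1.534)
largest grid value and its neighbours: w(11.140)=1.54100, w(11.160)=1.54101, w(11.180)=1.54101
parabola through these three points peaks at t≈11.167 with w≈1.54101

max w = 1.541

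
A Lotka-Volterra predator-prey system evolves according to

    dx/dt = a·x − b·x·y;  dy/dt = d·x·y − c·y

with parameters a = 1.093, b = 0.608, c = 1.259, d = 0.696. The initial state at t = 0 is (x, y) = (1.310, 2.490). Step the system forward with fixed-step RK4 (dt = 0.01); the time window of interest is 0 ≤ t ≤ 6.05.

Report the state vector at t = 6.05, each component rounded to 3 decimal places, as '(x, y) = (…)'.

(x, y) = (1.127, 1.928)

t=0.000: state=(1.310, 2.490)
step 1 (dt=0.01): k1=(-0.551, -0.865), k2=(-0.547, -0.868), k3=(-0.547, -0.868), k4=(-0.542, -0.871); state += dt/6·(k1+2k2+2k3+k4)
t=0.010: state=(1.305, 2.481)
t=0.020: state=(1.299, 2.473)
t=0.030: state=(1.294, 2.464)
continuing one RK4 step at a time; state shown every 20 steps (Δt=0.2):
t=0.200: state=(1.217, 2.307)
t=0.400: state=(1.158, 2.115)
t=0.600: state=(1.127, 1.927)
t=0.800: state=(1.121, 1.751)
t=1.000: state=(1.139, 1.593)
t=1.200: state=(1.178, 1.455)
t=1.400: state=(1.237, 1.338)
t=1.600: state=(1.316, 1.242)
t=1.800: state=(1.415, 1.167)
t=2.000: state=(1.533, 1.114)
t=2.200: state=(1.669, 1.082)
t=2.400: state=(1.823, 1.072)
t=2.600: state=(1.989, 1.086)
t=2.800: state=(2.164, 1.128)
t=3.000: state=(2.339, 1.199)
t=3.200: state=(2.500, 1.306)
t=3.400: state=(2.631, 1.452)
t=3.600: state=(2.715, 1.638)
t=3.800: state=(2.731, 1.862)
t=4.000: state=(2.670, 2.110)
t=4.200: state=(2.531, 2.358)
t=4.400: state=(2.333, 2.573)
t=4.600: state=(2.102, 2.724)
t=4.800: state=(1.868, 2.791)
t=5.000: state=(1.656, 2.772)
t=5.200: state=(1.478, 2.680)
t=5.400: state=(1.339, 2.533)
t=5.600: state=(1.238, 2.355)
t=5.800: state=(1.170, 2.164)
t=6.000: state=(1.132, 1.974)
t=6.050: state=(1.127, 1.928)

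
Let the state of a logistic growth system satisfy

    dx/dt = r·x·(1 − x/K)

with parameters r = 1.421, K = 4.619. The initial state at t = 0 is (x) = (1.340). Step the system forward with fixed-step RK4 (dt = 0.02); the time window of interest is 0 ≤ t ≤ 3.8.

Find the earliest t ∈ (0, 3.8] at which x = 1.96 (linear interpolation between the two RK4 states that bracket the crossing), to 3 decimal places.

t = 0.415

t=0.000: state=(1.340)
step 1 (dt=0.02): k1=(1.352), k2=(1.360), k3=(1.360), k4=(1.368); state += dt/6·(k1+2k2+2k3+k4)
t=0.020: state=(1.367)
t=0.040: state=(1.395)
t=0.060: state=(1.423)
continuing one RK4 step at a time; state shown every 10 steps (Δt=0.2):
t=0.200: state=(1.625)
t=0.400: state=(1.936)
next step: t=0.420: state=(1.968) — x has crossed 1.96
linear interpolation between t=0.400 (1.93582) and t=0.420 (1.96785) → t≈0.415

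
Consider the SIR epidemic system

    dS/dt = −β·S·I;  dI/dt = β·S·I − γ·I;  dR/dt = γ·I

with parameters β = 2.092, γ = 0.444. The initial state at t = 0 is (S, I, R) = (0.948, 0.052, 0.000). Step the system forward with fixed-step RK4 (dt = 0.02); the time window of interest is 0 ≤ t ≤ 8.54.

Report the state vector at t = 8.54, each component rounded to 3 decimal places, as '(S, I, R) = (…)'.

t=0.000: state=(0.948, 0.052, 0.000)
step 1 (dt=0.02): k1=(-0.103, 0.080, 0.023), k2=(-0.105, 0.081, 0.023), k3=(-0.105, 0.081, 0.023), k4=(-0.106, 0.082, 0.024); state += dt/6·(k1+2k2+2k3+k4)
t=0.020: state=(0.946, 0.054, 0.000)
t=0.040: state=(0.944, 0.055, 0.001)
t=0.060: state=(0.942, 0.057, 0.001)
continuing one RK4 step at a time; state shown every 25 steps (Δt=0.5):
t=0.500: state=(0.874, 0.108, 0.017)
t=1.000: state=(0.745, 0.204, 0.051)
t=1.500: state=(0.566, 0.325, 0.110)
t=2.000: state=(0.380, 0.426, 0.194)
t=2.500: state=(0.237, 0.469, 0.294)
t=3.000: state=(0.145, 0.457, 0.398)
t=3.500: state=(0.092, 0.413, 0.495)
t=4.000: state=(0.062, 0.358, 0.580)
t=4.500: state=(0.044, 0.303, 0.654)
t=5.000: state=(0.033, 0.252, 0.715)
t=5.500: state=(0.026, 0.208, 0.766)
t=6.000: state=(0.021, 0.171, 0.808)
t=6.500: state=(0.018, 0.140, 0.842)
t=7.000: state=(0.016, 0.114, 0.871)
t=7.500: state=(0.014, 0.093, 0.893)
t=8.000: state=(0.013, 0.075, 0.912)
t=8.500: state=(0.012, 0.061, 0.927)
t=8.540: state=(0.012, 0.060, 0.928)

(S, I, R) = (0.012, 0.060, 0.928)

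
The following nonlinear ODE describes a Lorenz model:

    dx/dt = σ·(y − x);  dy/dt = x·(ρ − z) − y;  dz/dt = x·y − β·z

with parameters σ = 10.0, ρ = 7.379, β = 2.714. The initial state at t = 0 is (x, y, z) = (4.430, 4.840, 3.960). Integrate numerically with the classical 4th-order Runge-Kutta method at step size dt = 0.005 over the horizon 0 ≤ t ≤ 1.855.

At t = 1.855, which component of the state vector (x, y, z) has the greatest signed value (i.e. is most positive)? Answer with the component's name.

t=0.000: state=(4.430, 4.840, 3.960)
step 1 (dt=0.005): k1=(4.100, 10.306, 10.694), k2=(4.255, 10.197, 10.785), k3=(4.249, 10.197, 10.785), k4=(4.397, 10.088, 10.877); state += dt/6·(k1+2k2+2k3+k4)
t=0.005: state=(4.451, 4.891, 4.014)
t=0.010: state=(4.474, 4.941, 4.069)
t=0.015: state=(4.498, 4.990, 4.125)
continuing one RK4 step at a time; state shown every 20 steps (Δt=0.1):
t=0.100: state=(5.007, 5.633, 5.209)
t=0.200: state=(5.506, 5.813, 6.655)
t=0.300: state=(5.545, 5.308, 7.805)
t=0.400: state=(5.082, 4.444, 8.227)
t=0.500: state=(4.385, 3.682, 7.940)
t=0.600: state=(3.760, 3.238, 7.266)
t=0.700: state=(3.364, 3.095, 6.511)
t=0.800: state=(3.215, 3.177, 5.857)
t=0.900: state=(3.274, 3.421, 5.396)
t=1.000: state=(3.492, 3.775, 5.179)
t=1.100: state=(3.819, 4.179, 5.225)
t=1.200: state=(4.188, 4.552, 5.523)
t=1.300: state=(4.515, 4.790, 6.005)
t=1.400: state=(4.711, 4.819, 6.535)
t=1.500: state=(4.722, 4.639, 6.946)
t=1.600: state=(4.563, 4.340, 7.123)
t=1.700: state=(4.309, 4.042, 7.054)
t=1.800: state=(4.057, 3.831, 6.811)
t=1.855: state=(3.945, 3.766, 6.642)
compare at T: x=3.945, y=3.766, z=6.642

largest component: z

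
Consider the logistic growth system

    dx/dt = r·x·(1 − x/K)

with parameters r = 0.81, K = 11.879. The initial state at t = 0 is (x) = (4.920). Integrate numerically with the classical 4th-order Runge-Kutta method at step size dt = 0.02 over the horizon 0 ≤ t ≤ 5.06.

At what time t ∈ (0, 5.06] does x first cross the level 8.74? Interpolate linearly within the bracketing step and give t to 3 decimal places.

t = 1.692

t=0.000: state=(4.920)
step 1 (dt=0.02): k1=(2.335), k2=(2.338), k3=(2.338), k4=(2.341); state += dt/6·(k1+2k2+2k3+k4)
t=0.020: state=(4.967)
t=0.040: state=(5.014)
t=0.060: state=(5.061)
continuing one RK4 step at a time; state shown every 10 steps (Δt=0.2):
t=0.200: state=(5.392)
t=0.400: state=(5.872)
t=0.600: state=(6.352)
t=0.800: state=(6.827)
t=1.000: state=(7.291)
t=1.200: state=(7.738)
t=1.400: state=(8.164)
t=1.600: state=(8.564)
t=1.680: state=(8.717)
next step: t=1.700: state=(8.754) — x has crossed 8.74
linear interpolation between t=1.680 (8.71701) and t=1.700 (8.75445) → t≈1.692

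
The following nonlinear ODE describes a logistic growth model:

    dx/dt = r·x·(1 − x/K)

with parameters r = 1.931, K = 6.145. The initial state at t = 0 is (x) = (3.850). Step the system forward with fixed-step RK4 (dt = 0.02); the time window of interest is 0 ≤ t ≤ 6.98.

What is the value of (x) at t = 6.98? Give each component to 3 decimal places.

t=0.000: state=(3.850)
step 1 (dt=0.02): k1=(2.777), k2=(2.763), k3=(2.763), k4=(2.749); state += dt/6·(k1+2k2+2k3+k4)
t=0.020: state=(3.905)
t=0.040: state=(3.960)
t=0.060: state=(4.014)
continuing one RK4 step at a time; state shown every 25 steps (Δt=0.5):
t=0.500: state=(5.008)
t=1.000: state=(5.656)
t=1.500: state=(5.949)
t=2.000: state=(6.069)
t=2.500: state=(6.116)
t=3.000: state=(6.134)
t=3.500: state=(6.141)
t=4.000: state=(6.143)
t=4.500: state=(6.144)
t=5.000: state=(6.145)
t=5.500: state=(6.145)
t=6.000: state=(6.145)
t=6.500: state=(6.145)
t=6.980: state=(6.145)

(x) = (6.145)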